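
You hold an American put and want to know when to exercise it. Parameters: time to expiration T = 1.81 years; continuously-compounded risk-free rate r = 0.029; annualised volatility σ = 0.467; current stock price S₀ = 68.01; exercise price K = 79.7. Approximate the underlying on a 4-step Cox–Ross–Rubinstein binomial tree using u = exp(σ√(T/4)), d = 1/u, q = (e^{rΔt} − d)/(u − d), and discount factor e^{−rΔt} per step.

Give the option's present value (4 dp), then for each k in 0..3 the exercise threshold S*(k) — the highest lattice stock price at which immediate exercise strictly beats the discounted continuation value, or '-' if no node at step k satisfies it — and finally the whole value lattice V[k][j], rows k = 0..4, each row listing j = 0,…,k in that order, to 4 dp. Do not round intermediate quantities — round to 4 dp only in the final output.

params: Δt=0.45250 u=1.36908 d=0.73042 q=0.44279 e^(-rΔt)=0.98696
t_4 payoffs: 60.3424 43.4162 11.6900 0.0000 0.0000
t_3: node(3,0) S=26.5022 payoff=53.1978 vs cont=52.1588 → 53.1978 [stop]  node(3,1) S=49.6755 payoff=30.0245 vs cont=28.9854 → 30.0245 [stop]  node(3,2) S=93.1114 payoff=0.0000 vs cont=6.4289 → 6.4289 [wait]  node(3,3) S=174.5273 payoff=0.0000 vs cont=0.0000 → 0.0000 [wait]  ⇒ S*(3)=49.6755
t_2: node(2,0) S=36.2838 payoff=43.4162 vs cont=42.3772 → 43.4162 [stop]  node(2,1) S=68.0100 payoff=11.6900 vs cont=19.3215 → 19.3215 [wait]  node(2,2) S=127.4774 payoff=0.0000 vs cont=3.5356 → 3.5356 [wait]  ⇒ S*(2)=36.2838
t_1: node(1,0) S=49.6755 payoff=30.0245 vs cont=32.3205 → 32.3205 [wait]  node(1,1) S=93.1114 payoff=0.0000 vs cont=12.1709 → 12.1709 [wait]  ⇒ S*(1)=-
t_0: node(0,0) S=68.0100 payoff=11.6900 vs cont=23.0935 → 23.0935 [wait]  ⇒ S*(0)=-

price = 23.0935
boundary = - - 36.2838 49.6755
tree:
23.0935
32.3205 12.1709
43.4162 19.3215 3.5356
53.1978 30.0245 6.4289 0.0000
60.3424 43.4162 11.6900 0.0000 0.0000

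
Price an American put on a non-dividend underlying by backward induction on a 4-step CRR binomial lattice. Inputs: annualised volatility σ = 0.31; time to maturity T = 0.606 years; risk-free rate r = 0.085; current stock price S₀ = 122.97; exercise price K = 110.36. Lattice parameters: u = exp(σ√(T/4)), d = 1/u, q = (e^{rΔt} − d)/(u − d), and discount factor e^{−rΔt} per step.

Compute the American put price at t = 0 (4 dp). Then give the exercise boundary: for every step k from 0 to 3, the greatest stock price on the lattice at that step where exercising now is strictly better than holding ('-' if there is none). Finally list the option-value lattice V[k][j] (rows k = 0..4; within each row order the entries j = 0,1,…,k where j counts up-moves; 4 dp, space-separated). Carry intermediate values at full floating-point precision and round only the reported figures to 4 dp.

Δt=0.15150, u=1.12824, d=0.88633, q=0.52345, disc=e^(-rΔt)=0.98721
k=4 terminal: V=max(K-S,0) → 34.4692 13.7562 0.0000 0.0000 0.0000
k=3: j=0 S=85.6232 intr=24.7368 cont=23.3247 V=24.7368[EX]; j=1 S=108.9925 intr=1.3675 cont=6.4717 V=6.4717[hold]; j=2 S=138.7400 intr=0.0000 cont=0.0000 V=0.0000[hold]; j=3 S=176.6065 intr=0.0000 cont=0.0000 V=0.0000[hold]  S*(3)=85.6232
k=2: j=0 S=96.6038 intr=13.7562 cont=14.9818 V=14.9818[hold]; j=1 S=122.9700 intr=0.0000 cont=3.0446 V=3.0446[hold]; j=2 S=156.5324 intr=0.0000 cont=0.0000 V=0.0000[hold]  S*(2)=-
k=1: j=0 S=108.9925 intr=1.3675 cont=8.6215 V=8.6215[hold]; j=1 S=138.7400 intr=0.0000 cont=1.4324 V=1.4324[hold]  S*(1)=-
k=0: j=0 S=122.9700 intr=0.0000 cont=4.7962 V=4.7962[hold]  S*(0)=-

price = 4.7962
boundary = - - - 85.6232
tree:
4.7962
8.6215 1.4324
14.9818 3.0446 0.0000
24.7368 6.4717 0.0000 0.0000
34.4692 13.7562 0.0000 0.0000 0.0000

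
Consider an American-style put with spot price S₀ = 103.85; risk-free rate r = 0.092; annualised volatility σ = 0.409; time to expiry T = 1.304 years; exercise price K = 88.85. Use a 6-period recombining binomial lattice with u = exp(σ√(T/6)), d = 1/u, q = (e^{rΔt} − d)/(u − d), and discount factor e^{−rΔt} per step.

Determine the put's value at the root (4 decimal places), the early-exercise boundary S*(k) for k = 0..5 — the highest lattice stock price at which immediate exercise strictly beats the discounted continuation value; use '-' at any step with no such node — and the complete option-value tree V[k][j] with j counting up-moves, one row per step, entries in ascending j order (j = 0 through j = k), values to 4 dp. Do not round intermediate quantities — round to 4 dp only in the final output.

Δt=0.21733, u=1.21006, d=0.82640, q=0.50512, disc=e^(-rΔt)=0.98020
k=6 terminal: V=max(K-S,0) → 55.7704 40.4132 17.9264 0.0000 0.0000 0.0000 0.0000
k=5: j=0 S=40.0284 intr=48.8216 cont=47.0627 V=48.8216[EX]; j=1 S=58.6116 intr=30.2384 cont=28.4795 V=30.2384[EX]; j=2 S=85.8220 intr=3.0280 cont=8.6958 V=8.6958[hold]; j=3 S=125.6650 intr=0.0000 cont=0.0000 V=0.0000[hold]; j=4 S=184.0050 intr=0.0000 cont=0.0000 V=0.0000[hold]; j=5 S=269.4295 intr=0.0000 cont=0.0000 V=0.0000[hold]  S*(5)=58.6116
k=4: j=0 S=48.4368 intr=40.4132 cont=38.6543 V=40.4132[EX]; j=1 S=70.9236 intr=17.9264 cont=18.9737 V=18.9737[hold]; j=2 S=103.8500 intr=0.0000 cont=4.2182 V=4.2182[hold]; j=3 S=152.0624 intr=0.0000 cont=0.0000 V=0.0000[hold]; j=4 S=222.6575 intr=0.0000 cont=0.0000 V=0.0000[hold]  S*(4)=48.4368
k=3: j=0 S=58.6116 intr=30.2384 cont=28.9981 V=30.2384[EX]; j=1 S=85.8220 intr=3.0280 cont=11.2924 V=11.2924[hold]; j=2 S=125.6650 intr=0.0000 cont=2.0462 V=2.0462[hold]; j=3 S=184.0050 intr=0.0000 cont=0.0000 V=0.0000[hold]  S*(3)=58.6116
k=2: j=0 S=70.9236 intr=17.9264 cont=20.2593 V=20.2593[hold]; j=1 S=103.8500 intr=0.0000 cont=6.4909 V=6.4909[hold]; j=2 S=152.0624 intr=0.0000 cont=0.9926 V=0.9926[hold]  S*(2)=-
k=1: j=0 S=85.8220 intr=3.0280 cont=13.0413 V=13.0413[hold]; j=1 S=125.6650 intr=0.0000 cont=3.6401 V=3.6401[hold]  S*(1)=-
k=0: j=0 S=103.8500 intr=0.0000 cont=8.1285 V=8.1285[hold]  S*(0)=-

price = 8.1285
boundary = - - - 58.6116 48.4368 58.6116
tree:
8.1285
13.0413 3.6401
20.2593 6.4909 0.9926
30.2384 11.2924 2.0462 0.0000
40.4132 18.9737 4.2182 0.0000 0.0000
48.8216 30.2384 8.6958 0.0000 0.0000 0.0000
55.7704 40.4132 17.9264 0.0000 0.0000 0.0000 0.0000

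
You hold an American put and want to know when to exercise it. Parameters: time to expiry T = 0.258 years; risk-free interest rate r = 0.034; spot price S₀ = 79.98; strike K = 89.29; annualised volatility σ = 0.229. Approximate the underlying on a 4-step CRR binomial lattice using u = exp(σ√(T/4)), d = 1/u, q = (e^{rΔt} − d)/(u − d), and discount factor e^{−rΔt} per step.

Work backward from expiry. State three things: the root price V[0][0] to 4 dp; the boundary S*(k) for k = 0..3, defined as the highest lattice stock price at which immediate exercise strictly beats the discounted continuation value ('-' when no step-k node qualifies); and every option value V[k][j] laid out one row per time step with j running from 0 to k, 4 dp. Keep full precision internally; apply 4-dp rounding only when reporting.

price = 9.7334
boundary = - 75.4611 79.9800 75.4611
tree:
9.7334
13.8289 5.7506
18.0924 9.3100 2.2774
22.1151 13.8289 4.6046 0.0000
25.9104 18.0924 9.3100 0.0000 0.0000

Δt=0.06450, u=1.05988, d=0.94350, q=0.50433, disc=e^(-rΔt)=0.99781
k=4 terminal: V=max(K-S,0) → 25.9104 18.0924 9.3100 0.0000 0.0000
k=3: j=0 S=67.1749 intr=22.1151 cont=21.9195 V=22.1151[EX]; j=1 S=75.4611 intr=13.8289 cont=13.6333 V=13.8289[EX]; j=2 S=84.7695 intr=4.5205 cont=4.6046 V=4.6046[hold]; j=3 S=95.2260 intr=0.0000 cont=0.0000 V=0.0000[hold]  S*(3)=75.4611
k=2: j=0 S=71.1976 intr=18.0924 cont=17.8968 V=18.0924[EX]; j=1 S=79.9800 intr=9.3100 cont=9.1567 V=9.3100[EX]; j=2 S=89.8457 intr=0.0000 cont=2.2774 V=2.2774[hold]  S*(2)=79.9800
k=1: j=0 S=75.4611 intr=13.8289 cont=13.6333 V=13.8289[EX]; j=1 S=84.7695 intr=4.5205 cont=5.7506 V=5.7506[hold]  S*(1)=75.4611
k=0: j=0 S=79.9800 intr=9.3100 cont=9.7334 V=9.7334[hold]  S*(0)=-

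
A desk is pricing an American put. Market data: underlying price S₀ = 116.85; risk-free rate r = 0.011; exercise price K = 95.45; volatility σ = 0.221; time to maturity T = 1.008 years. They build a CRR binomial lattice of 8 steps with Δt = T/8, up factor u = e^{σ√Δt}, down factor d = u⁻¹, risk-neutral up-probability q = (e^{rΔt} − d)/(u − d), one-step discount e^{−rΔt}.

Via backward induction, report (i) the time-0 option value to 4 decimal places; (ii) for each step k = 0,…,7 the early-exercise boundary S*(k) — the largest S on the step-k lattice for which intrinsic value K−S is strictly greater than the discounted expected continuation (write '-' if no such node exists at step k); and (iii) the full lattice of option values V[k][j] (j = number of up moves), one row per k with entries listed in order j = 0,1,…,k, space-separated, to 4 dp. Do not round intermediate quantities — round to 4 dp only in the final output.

Δt=0.12600, u=1.08161, d=0.92455, q=0.48923, disc=e^(-rΔt)=0.99861
k=8 terminal: V=max(K-S,0) → 33.0657 22.4684 10.0708 0.0000 0.0000 0.0000 0.0000 0.0000 0.0000
k=7: j=0 S=67.4752 intr=27.9748 cont=27.8426 V=27.9748[EX]; j=1 S=78.9374 intr=16.5126 cont=16.3804 V=16.5126[EX]; j=2 S=92.3466 intr=3.1034 cont=5.1368 V=5.1368[hold]; j=3 S=108.0338 intr=0.0000 cont=0.0000 V=0.0000[hold]; j=4 S=126.3857 intr=0.0000 cont=0.0000 V=0.0000[hold]; j=5 S=147.8551 intr=0.0000 cont=0.0000 V=0.0000[hold]; j=6 S=172.9716 intr=0.0000 cont=0.0000 V=0.0000[hold]; j=7 S=202.3546 intr=0.0000 cont=0.0000 V=0.0000[hold]  S*(7)=78.9374
k=6: j=0 S=72.9816 intr=22.4684 cont=22.3362 V=22.4684[EX]; j=1 S=85.3792 intr=10.0708 cont=10.9320 V=10.9320[hold]; j=2 S=99.8827 intr=0.0000 cont=2.6201 V=2.6201[hold]; j=3 S=116.8500 intr=0.0000 cont=0.0000 V=0.0000[hold]; j=4 S=136.6996 intr=0.0000 cont=0.0000 V=0.0000[hold]; j=5 S=159.9210 intr=0.0000 cont=0.0000 V=0.0000[hold]; j=6 S=187.0871 intr=0.0000 cont=0.0000 V=0.0000[hold]  S*(6)=72.9816
k=5: j=0 S=78.9374 intr=16.5126 cont=16.8012 V=16.8012[hold]; j=1 S=92.3466 intr=3.1034 cont=6.8561 V=6.8561[hold]; j=2 S=108.0338 intr=0.0000 cont=1.3364 V=1.3364[hold]; j=3 S=126.3857 intr=0.0000 cont=0.0000 V=0.0000[hold]; j=4 S=147.8551 intr=0.0000 cont=0.0000 V=0.0000[hold]; j=5 S=172.9716 intr=0.0000 cont=0.0000 V=0.0000[hold]  S*(5)=-
k=4: j=0 S=85.3792 intr=10.0708 cont=11.9192 V=11.9192[hold]; j=1 S=99.8827 intr=0.0000 cont=4.1499 V=4.1499[hold]; j=2 S=116.8500 intr=0.0000 cont=0.6816 V=0.6816[hold]; j=3 S=136.6996 intr=0.0000 cont=0.0000 V=0.0000[hold]; j=4 S=159.9210 intr=0.0000 cont=0.0000 V=0.0000[hold]  S*(4)=-
k=3: j=0 S=92.3466 intr=3.1034 cont=8.1070 V=8.1070[hold]; j=1 S=108.0338 intr=0.0000 cont=2.4498 V=2.4498[hold]; j=2 S=126.3857 intr=0.0000 cont=0.3477 V=0.3477[hold]; j=3 S=147.8551 intr=0.0000 cont=0.0000 V=0.0000[hold]  S*(3)=-
k=2: j=0 S=99.8827 intr=0.0000 cont=5.3319 V=5.3319[hold]; j=1 S=116.8500 intr=0.0000 cont=1.4194 V=1.4194[hold]; j=2 S=136.6996 intr=0.0000 cont=0.1773 V=0.1773[hold]  S*(2)=-
k=1: j=0 S=108.0338 intr=0.0000 cont=3.4131 V=3.4131[hold]; j=1 S=126.3857 intr=0.0000 cont=0.8106 V=0.8106[hold]  S*(1)=-
k=0: j=0 S=116.8500 intr=0.0000 cont=2.1369 V=2.1369[hold]  S*(0)=-

price = 2.1369
boundary = - - - - - - 72.9816 78.9374
tree:
2.1369
3.4131 0.8106
5.3319 1.4194 0.1773
8.1070 2.4498 0.3477 0.0000
11.9192 4.1499 0.6816 0.0000 0.0000
16.8012 6.8561 1.3364 0.0000 0.0000 0.0000
22.4684 10.9320 2.6201 0.0000 0.0000 0.0000 0.0000
27.9748 16.5126 5.1368 0.0000 0.0000 0.0000 0.0000 0.0000
33.0657 22.4684 10.0708 0.0000 0.0000 0.0000 0.0000 0.0000 0.0000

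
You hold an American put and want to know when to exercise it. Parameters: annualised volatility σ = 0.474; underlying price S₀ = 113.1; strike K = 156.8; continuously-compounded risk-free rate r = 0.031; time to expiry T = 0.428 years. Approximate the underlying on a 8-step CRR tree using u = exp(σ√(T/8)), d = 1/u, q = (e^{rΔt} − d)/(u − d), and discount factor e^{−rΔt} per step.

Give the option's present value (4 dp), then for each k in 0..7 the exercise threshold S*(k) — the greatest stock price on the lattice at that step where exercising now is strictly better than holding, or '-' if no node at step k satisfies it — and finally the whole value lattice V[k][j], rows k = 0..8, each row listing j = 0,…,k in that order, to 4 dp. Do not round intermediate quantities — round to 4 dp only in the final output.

price = 45.8636
boundary = - - 90.8309 101.3557 90.8309 101.3557 113.1000 126.2052
tree:
45.8636
55.7948 35.2707
65.9691 44.9732 24.8889
75.4010 55.4443 33.7927 15.3357
83.8535 65.9691 44.2072 22.6351 7.4866
91.4283 75.4010 55.4443 32.1949 12.3640 2.2323
98.2165 83.8535 65.9691 43.7000 19.8510 4.3014 0.0000
104.2998 91.4283 75.4010 55.4443 30.5948 8.2885 0.0000 0.0000
109.7514 98.2165 83.8535 65.9691 43.7000 15.9711 0.0000 0.0000 0.0000

Δt=0.05350, u=1.11587, d=0.89616, q=0.48017, disc=e^(-rΔt)=0.99834
k=8 terminal: V=max(K-S,0) → 109.7514 98.2165 83.8535 65.9691 43.7000 15.9711 0.0000 0.0000 0.0000
k=7: j=0 S=52.5002 intr=104.2998 cont=104.0400 V=104.2998[EX]; j=1 S=65.3717 intr=91.4283 cont=91.1684 V=91.4283[EX]; j=2 S=81.3990 intr=75.4010 cont=75.1412 V=75.4010[EX]; j=3 S=101.3557 intr=55.4443 cont=55.1845 V=55.4443[EX]; j=4 S=126.2052 intr=30.5948 cont=30.3350 V=30.5948[EX]; j=5 S=157.1470 intr=0.0000 cont=8.2885 V=8.2885[hold]; j=6 S=195.6750 intr=0.0000 cont=0.0000 V=0.0000[hold]; j=7 S=243.6488 intr=0.0000 cont=0.0000 V=0.0000[hold]  S*(7)=126.2052
k=6: j=0 S=58.5835 intr=98.2165 cont=97.9567 V=98.2165[EX]; j=1 S=72.9465 intr=83.8535 cont=83.5937 V=83.8535[EX]; j=2 S=90.8309 intr=65.9691 cont=65.7093 V=65.9691[EX]; j=3 S=113.1000 intr=43.7000 cont=43.4402 V=43.7000[EX]; j=4 S=140.8289 intr=15.9711 cont=19.8510 V=19.8510[hold]; j=5 S=175.3560 intr=0.0000 cont=4.3014 V=4.3014[hold]; j=6 S=218.3483 intr=0.0000 cont=0.0000 V=0.0000[hold]  S*(6)=113.1000
k=5: j=0 S=65.3717 intr=91.4283 cont=91.1684 V=91.4283[EX]; j=1 S=81.3990 intr=75.4010 cont=75.1412 V=75.4010[EX]; j=2 S=101.3557 intr=55.4443 cont=55.1845 V=55.4443[EX]; j=3 S=126.2052 intr=30.5948 cont=32.1949 V=32.1949[hold]; j=4 S=157.1470 intr=0.0000 cont=12.3640 V=12.3640[hold]; j=5 S=195.6750 intr=0.0000 cont=2.2323 V=2.2323[hold]  S*(5)=101.3557
k=4: j=0 S=72.9465 intr=83.8535 cont=83.5937 V=83.8535[EX]; j=1 S=90.8309 intr=65.9691 cont=65.7093 V=65.9691[EX]; j=2 S=113.1000 intr=43.7000 cont=44.2072 V=44.2072[hold]; j=3 S=140.8289 intr=15.9711 cont=22.6351 V=22.6351[hold]; j=4 S=175.3560 intr=0.0000 cont=7.4866 V=7.4866[hold]  S*(4)=90.8309
k=3: j=0 S=81.3990 intr=75.4010 cont=75.1412 V=75.4010[EX]; j=1 S=101.3557 intr=55.4443 cont=55.4276 V=55.4443[EX]; j=2 S=126.2052 intr=30.5948 cont=33.7927 V=33.7927[hold]; j=3 S=157.1470 intr=0.0000 cont=15.3357 V=15.3357[hold]  S*(3)=101.3557
k=2: j=0 S=90.8309 intr=65.9691 cont=65.7093 V=65.9691[EX]; j=1 S=113.1000 intr=43.7000 cont=44.9732 V=44.9732[hold]; j=2 S=140.8289 intr=15.9711 cont=24.8889 V=24.8889[hold]  S*(2)=90.8309
k=1: j=0 S=101.3557 intr=55.4443 cont=55.7948 V=55.7948[hold]; j=1 S=126.2052 intr=30.5948 cont=35.2707 V=35.2707[hold]  S*(1)=-
k=0: j=0 S=113.1000 intr=43.7000 cont=45.8636 V=45.8636[hold]  S*(0)=-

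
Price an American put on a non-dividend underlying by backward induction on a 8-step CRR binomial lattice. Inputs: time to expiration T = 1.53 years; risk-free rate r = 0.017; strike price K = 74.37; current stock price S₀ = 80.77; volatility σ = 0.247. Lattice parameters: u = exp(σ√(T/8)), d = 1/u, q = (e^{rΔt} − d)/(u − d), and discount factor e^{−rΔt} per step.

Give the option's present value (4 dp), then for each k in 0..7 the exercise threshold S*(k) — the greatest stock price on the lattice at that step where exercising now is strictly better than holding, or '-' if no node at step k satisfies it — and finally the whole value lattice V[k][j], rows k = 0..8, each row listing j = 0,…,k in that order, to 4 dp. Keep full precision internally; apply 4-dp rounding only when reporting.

price = 6.0515
boundary = - - - - 52.4328 47.0643 52.4328 58.4137
tree:
6.0515
8.7676 3.2429
12.3359 5.0834 1.3340
16.7750 7.7620 2.3078 0.3215
21.9372 11.4723 3.9220 0.6300 0.0000
27.3057 16.2772 6.5090 1.2347 0.0000 0.0000
32.1246 21.9372 10.4490 2.4197 0.0000 0.0000 0.0000
36.4501 27.3057 15.9563 4.7420 0.0000 0.0000 0.0000 0.0000
40.3326 32.1246 21.9372 9.2932 0.0000 0.0000 0.0000 0.0000 0.0000

Δt=0.19125, u=1.11407, d=0.89761, q=0.48807, disc=e^(-rΔt)=0.99675
k=8 terminal: V=max(K-S,0) → 40.3326 32.1246 21.9372 9.2932 0.0000 0.0000 0.0000 0.0000 0.0000
k=7: j=0 S=37.9199 intr=36.4501 cont=36.2087 V=36.4501[EX]; j=1 S=47.0643 intr=27.3057 cont=27.0643 V=27.3057[EX]; j=2 S=58.4137 intr=15.9563 cont=15.7149 V=15.9563[EX]; j=3 S=72.5000 intr=1.8700 cont=4.7420 V=4.7420[hold]; j=4 S=89.9833 intr=0.0000 cont=0.0000 V=0.0000[hold]; j=5 S=111.6826 intr=0.0000 cont=0.0000 V=0.0000[hold]; j=6 S=138.6146 intr=0.0000 cont=0.0000 V=0.0000[hold]; j=7 S=172.0413 intr=0.0000 cont=0.0000 V=0.0000[hold]  S*(7)=58.4137
k=6: j=0 S=42.2454 intr=32.1246 cont=31.8832 V=32.1246[EX]; j=1 S=52.4328 intr=21.9372 cont=21.6958 V=21.9372[EX]; j=2 S=65.0768 intr=9.2932 cont=10.4490 V=10.4490[hold]; j=3 S=80.7700 intr=0.0000 cont=2.4197 V=2.4197[hold]; j=4 S=100.2475 intr=0.0000 cont=0.0000 V=0.0000[hold]; j=5 S=124.4220 intr=0.0000 cont=0.0000 V=0.0000[hold]; j=6 S=154.4261 intr=0.0000 cont=0.0000 V=0.0000[hold]  S*(6)=52.4328
k=5: j=0 S=47.0643 intr=27.3057 cont=27.0643 V=27.3057[EX]; j=1 S=58.4137 intr=15.9563 cont=16.2772 V=16.2772[hold]; j=2 S=72.5000 intr=1.8700 cont=6.5090 V=6.5090[hold]; j=3 S=89.9833 intr=0.0000 cont=1.2347 V=1.2347[hold]; j=4 S=111.6826 intr=0.0000 cont=0.0000 V=0.0000[hold]; j=5 S=138.6146 intr=0.0000 cont=0.0000 V=0.0000[hold]  S*(5)=47.0643
k=4: j=0 S=52.4328 intr=21.9372 cont=21.8519 V=21.9372[EX]; j=1 S=65.0768 intr=9.2932 cont=11.4723 V=11.4723[hold]; j=2 S=80.7700 intr=0.0000 cont=3.9220 V=3.9220[hold]; j=3 S=100.2475 intr=0.0000 cont=0.6300 V=0.6300[hold]; j=4 S=124.4220 intr=0.0000 cont=0.0000 V=0.0000[hold]  S*(4)=52.4328
k=3: j=0 S=58.4137 intr=15.9563 cont=16.7750 V=16.7750[hold]; j=1 S=72.5000 intr=1.8700 cont=7.7620 V=7.7620[hold]; j=2 S=89.9833 intr=0.0000 cont=2.3078 V=2.3078[hold]; j=3 S=111.6826 intr=0.0000 cont=0.3215 V=0.3215[hold]  S*(3)=-
k=2: j=0 S=65.0768 intr=9.2932 cont=12.3359 V=12.3359[hold]; j=1 S=80.7700 intr=0.0000 cont=5.0834 V=5.0834[hold]; j=2 S=100.2475 intr=0.0000 cont=1.3340 V=1.3340[hold]  S*(2)=-
k=1: j=0 S=72.5000 intr=1.8700 cont=8.7676 V=8.7676[hold]; j=1 S=89.9833 intr=0.0000 cont=3.2429 V=3.2429[hold]  S*(1)=-
k=0: j=0 S=80.7700 intr=0.0000 cont=6.0515 V=6.0515[hold]  S*(0)=-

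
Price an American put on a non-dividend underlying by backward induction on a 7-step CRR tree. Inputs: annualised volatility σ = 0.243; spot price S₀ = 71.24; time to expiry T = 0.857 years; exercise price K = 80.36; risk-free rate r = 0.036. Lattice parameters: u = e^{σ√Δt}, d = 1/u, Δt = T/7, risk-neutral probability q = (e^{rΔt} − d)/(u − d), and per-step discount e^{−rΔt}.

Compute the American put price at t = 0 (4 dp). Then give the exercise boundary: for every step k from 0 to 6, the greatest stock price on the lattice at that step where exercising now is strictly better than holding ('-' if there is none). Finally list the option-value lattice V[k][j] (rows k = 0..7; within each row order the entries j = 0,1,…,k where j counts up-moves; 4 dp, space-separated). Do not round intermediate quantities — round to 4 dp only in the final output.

params: Δt=0.12243 u=1.08874 d=0.91849 q=0.50470 e^(-rΔt)=0.99560
t_7 payoffs: 41.0736 33.7913 25.1591 14.9268 2.7978 0.0000 0.0000 0.0000
t_6: node(6,0) S=42.7728 payoff=37.5872 vs cont=37.2338 → 37.5872 [stop]  node(6,1) S=50.7014 payoff=29.6586 vs cont=29.3052 → 29.6586 [stop]  node(6,2) S=60.0997 payoff=20.2603 vs cont=19.9069 → 20.2603 [stop]  node(6,3) S=71.2400 payoff=9.1200 vs cont=8.7666 → 9.1200 [stop]  node(6,4) S=84.4454 payoff=0.0000 vs cont=1.3797 → 1.3797 [wait]  node(6,5) S=100.0986 payoff=0.0000 vs cont=0.0000 → 0.0000 [wait]  node(6,6) S=118.6533 payoff=0.0000 vs cont=0.0000 → 0.0000 [wait]  ⇒ S*(6)=71.2400
t_5: node(5,0) S=46.5687 payoff=33.7913 vs cont=33.4379 → 33.7913 [stop]  node(5,1) S=55.2009 payoff=25.1591 vs cont=24.8057 → 25.1591 [stop]  node(5,2) S=65.4332 payoff=14.9268 vs cont=14.5734 → 14.9268 [stop]  node(5,3) S=77.5622 payoff=2.7978 vs cont=5.1905 → 5.1905 [wait]  node(5,4) S=91.9394 payoff=0.0000 vs cont=0.6803 → 0.6803 [wait]  node(5,5) S=108.9818 payoff=0.0000 vs cont=0.0000 → 0.0000 [wait]  ⇒ S*(5)=65.4332
t_4: node(4,0) S=50.7014 payoff=29.6586 vs cont=29.3052 → 29.6586 [stop]  node(4,1) S=60.0997 payoff=20.2603 vs cont=19.9069 → 20.2603 [stop]  node(4,2) S=71.2400 payoff=9.1200 vs cont=9.9689 → 9.9689 [wait]  node(4,3) S=84.4454 payoff=0.0000 vs cont=2.9014 → 2.9014 [wait]  node(4,4) S=100.0986 payoff=0.0000 vs cont=0.3355 → 0.3355 [wait]  ⇒ S*(4)=60.0997
t_3: node(3,0) S=55.2009 payoff=25.1591 vs cont=24.8057 → 25.1591 [stop]  node(3,1) S=65.4332 payoff=14.9268 vs cont=15.0000 → 15.0000 [wait]  node(3,2) S=77.5622 payoff=2.7978 vs cont=6.3738 → 6.3738 [wait]  node(3,3) S=91.9394 payoff=0.0000 vs cont=1.5993 → 1.5993 [wait]  ⇒ S*(3)=55.2009
t_2: node(2,0) S=60.0997 payoff=20.2603 vs cont=19.9437 → 20.2603 [stop]  node(2,1) S=71.2400 payoff=9.1200 vs cont=10.5995 → 10.5995 [wait]  node(2,2) S=84.4454 payoff=0.0000 vs cont=3.9467 → 3.9467 [wait]  ⇒ S*(2)=60.0997
t_1: node(1,0) S=65.4332 payoff=14.9268 vs cont=15.3169 → 15.3169 [wait]  node(1,1) S=77.5622 payoff=2.7978 vs cont=7.2100 → 7.2100 [wait]  ⇒ S*(1)=-
t_0: node(0,0) S=71.2400 payoff=9.1200 vs cont=11.1759 → 11.1759 [wait]  ⇒ S*(0)=-

price = 11.1759
boundary = - - 60.0997 55.2009 60.0997 65.4332 71.2400
tree:
11.1759
15.3169 7.2100
20.2603 10.5995 3.9467
25.1591 15.0000 6.3738 1.5993
29.6586 20.2603 9.9689 2.9014 0.3355
33.7913 25.1591 14.9268 5.1905 0.6803 0.0000
37.5872 29.6586 20.2603 9.1200 1.3797 0.0000 0.0000
41.0736 33.7913 25.1591 14.9268 2.7978 0.0000 0.0000 0.0000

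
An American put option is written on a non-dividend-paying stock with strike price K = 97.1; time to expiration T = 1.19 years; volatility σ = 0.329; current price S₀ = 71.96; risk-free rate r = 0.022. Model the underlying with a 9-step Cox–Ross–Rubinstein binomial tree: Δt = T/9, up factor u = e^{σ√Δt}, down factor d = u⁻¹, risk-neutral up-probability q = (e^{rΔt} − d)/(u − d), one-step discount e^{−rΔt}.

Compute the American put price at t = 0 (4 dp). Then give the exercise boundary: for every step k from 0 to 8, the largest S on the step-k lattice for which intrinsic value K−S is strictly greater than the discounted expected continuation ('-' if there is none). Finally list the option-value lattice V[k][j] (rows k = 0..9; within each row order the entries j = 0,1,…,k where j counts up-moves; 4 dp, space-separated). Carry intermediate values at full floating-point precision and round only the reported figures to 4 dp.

params: Δt=0.13222 u=1.12708 d=0.88725 q=0.48227 e^(-rΔt)=0.99710
t_9 payoffs: 72.5817 65.9540 57.5348 46.8398 33.2537 15.9952 0.0000 0.0000 0.0000 0.0000
t_8: node(8,0) S=27.6342 payoff=69.4658 vs cont=69.1838 → 69.4658 [stop]  node(8,1) S=35.1041 payoff=61.9959 vs cont=61.7139 → 61.9959 [stop]  node(8,2) S=44.5932 payoff=52.5068 vs cont=52.2247 → 52.5068 [stop]  node(8,3) S=56.6474 payoff=40.4526 vs cont=40.1706 → 40.4526 [stop]  node(8,4) S=71.9600 payoff=25.1400 vs cont=24.8580 → 25.1400 [stop]  node(8,5) S=91.4118 payoff=5.6882 vs cont=8.2571 → 8.2571 [wait]  node(8,6) S=116.1218 payoff=0.0000 vs cont=0.0000 → 0.0000 [wait]  node(8,7) S=147.5111 payoff=0.0000 vs cont=0.0000 → 0.0000 [wait]  node(8,8) S=187.3855 payoff=0.0000 vs cont=0.0000 → 0.0000 [wait]  ⇒ S*(8)=71.9600
t_7: node(7,0) S=31.1460 payoff=65.9540 vs cont=65.6720 → 65.9540 [stop]  node(7,1) S=39.5652 payoff=57.5348 vs cont=57.2528 → 57.5348 [stop]  node(7,2) S=50.2602 payoff=46.8398 vs cont=46.5577 → 46.8398 [stop]  node(7,3) S=63.8463 payoff=33.2537 vs cont=32.9717 → 33.2537 [stop]  node(7,4) S=81.1048 payoff=15.9952 vs cont=16.9484 → 16.9484 [wait]  node(7,5) S=103.0286 payoff=0.0000 vs cont=4.2625 → 4.2625 [wait]  node(7,6) S=130.8788 payoff=0.0000 vs cont=0.0000 → 0.0000 [wait]  node(7,7) S=166.2572 payoff=0.0000 vs cont=0.0000 → 0.0000 [wait]  ⇒ S*(7)=63.8463
t_6: node(6,0) S=35.1041 payoff=61.9959 vs cont=61.7139 → 61.9959 [stop]  node(6,1) S=44.5932 payoff=52.5068 vs cont=52.2247 → 52.5068 [stop]  node(6,2) S=56.6474 payoff=40.4526 vs cont=40.1706 → 40.4526 [stop]  node(6,3) S=71.9600 payoff=25.1400 vs cont=25.3164 → 25.3164 [wait]  node(6,4) S=91.4118 payoff=5.6882 vs cont=10.7989 → 10.7989 [wait]  node(6,5) S=116.1218 payoff=0.0000 vs cont=2.2004 → 2.2004 [wait]  node(6,6) S=147.5111 payoff=0.0000 vs cont=0.0000 → 0.0000 [wait]  ⇒ S*(6)=56.6474
t_5: node(5,0) S=39.5652 payoff=57.5348 vs cont=57.2528 → 57.5348 [stop]  node(5,1) S=50.2602 payoff=46.8398 vs cont=46.5577 → 46.8398 [stop]  node(5,2) S=63.8463 payoff=33.2537 vs cont=33.0565 → 33.2537 [stop]  node(5,3) S=81.1048 payoff=15.9952 vs cont=18.2618 → 18.2618 [wait]  node(5,4) S=103.0286 payoff=0.0000 vs cont=6.6327 → 6.6327 [wait]  node(5,5) S=130.8788 payoff=0.0000 vs cont=1.1359 → 1.1359 [wait]  ⇒ S*(5)=63.8463
t_4: node(4,0) S=44.5932 payoff=52.5068 vs cont=52.2247 → 52.5068 [stop]  node(4,1) S=56.6474 payoff=40.4526 vs cont=40.1706 → 40.4526 [stop]  node(4,2) S=71.9600 payoff=25.1400 vs cont=25.9479 → 25.9479 [wait]  node(4,3) S=91.4118 payoff=5.6882 vs cont=12.6166 → 12.6166 [wait]  node(4,4) S=116.1218 payoff=0.0000 vs cont=3.9702 → 3.9702 [wait]  ⇒ S*(4)=56.6474
t_3: node(3,0) S=50.2602 payoff=46.8398 vs cont=46.5577 → 46.8398 [stop]  node(3,1) S=63.8463 payoff=33.2537 vs cont=33.3602 → 33.3602 [wait]  node(3,2) S=81.1048 payoff=15.9952 vs cont=19.4619 → 19.4619 [wait]  node(3,3) S=103.0286 payoff=0.0000 vs cont=8.4221 → 8.4221 [wait]  ⇒ S*(3)=50.2602
t_2: node(2,0) S=56.6474 payoff=40.4526 vs cont=40.2218 → 40.4526 [stop]  node(2,1) S=71.9600 payoff=25.1400 vs cont=26.5800 → 26.5800 [wait]  node(2,2) S=91.4118 payoff=5.6882 vs cont=14.0966 → 14.0966 [wait]  ⇒ S*(2)=56.6474
t_1: node(1,0) S=63.8463 payoff=33.2537 vs cont=33.6641 → 33.6641 [wait]  node(1,1) S=81.1048 payoff=15.9952 vs cont=20.4999 → 20.4999 [wait]  ⇒ S*(1)=-
t_0: node(0,0) S=71.9600 payoff=25.1400 vs cont=27.2360 → 27.2360 [wait]  ⇒ S*(0)=-

price = 27.2360
boundary = - - 56.6474 50.2602 56.6474 63.8463 56.6474 63.8463 71.9600
tree:
27.2360
33.6641 20.4999
40.4526 26.5800 14.0966
46.8398 33.3602 19.4619 8.4221
52.5068 40.4526 25.9479 12.6166 3.9702
57.5348 46.8398 33.2537 18.2618 6.6327 1.1359
61.9959 52.5068 40.4526 25.3164 10.7989 2.2004 0.0000
65.9540 57.5348 46.8398 33.2537 16.9484 4.2625 0.0000 0.0000
69.4658 61.9959 52.5068 40.4526 25.1400 8.2571 0.0000 0.0000 0.0000
72.5817 65.9540 57.5348 46.8398 33.2537 15.9952 0.0000 0.0000 0.0000 0.0000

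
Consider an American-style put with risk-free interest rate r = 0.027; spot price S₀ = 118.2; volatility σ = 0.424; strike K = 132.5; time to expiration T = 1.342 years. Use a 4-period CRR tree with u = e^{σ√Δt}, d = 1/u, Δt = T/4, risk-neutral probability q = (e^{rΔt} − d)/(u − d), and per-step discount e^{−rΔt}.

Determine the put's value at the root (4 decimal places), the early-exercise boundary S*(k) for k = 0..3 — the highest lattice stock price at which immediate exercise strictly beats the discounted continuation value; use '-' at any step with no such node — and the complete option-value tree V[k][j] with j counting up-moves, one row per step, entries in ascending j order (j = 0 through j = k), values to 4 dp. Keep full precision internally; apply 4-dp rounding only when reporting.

price = 30.4525
boundary = - - 72.3269 92.4610
tree:
30.4525
43.7018 15.3318
60.1731 25.0203 4.1368
75.9228 40.0390 7.6913 0.0000
88.2429 60.1731 14.3000 0.0000 0.0000

Δt=0.33550, u=1.27838, d=0.78224, q=0.45725, disc=e^(-rΔt)=0.99098
k=4 terminal: V=max(K-S,0) → 88.2429 60.1731 14.3000 0.0000 0.0000
k=3: j=0 S=56.5772 intr=75.9228 cont=74.7280 V=75.9228[EX]; j=1 S=92.4610 intr=40.0390 cont=38.8441 V=40.0390[EX]; j=2 S=151.1041 intr=0.0000 cont=7.6913 V=7.6913[hold]; j=3 S=246.9413 intr=0.0000 cont=0.0000 V=0.0000[hold]  S*(3)=92.4610
k=2: j=0 S=72.3269 intr=60.1731 cont=58.9782 V=60.1731[EX]; j=1 S=118.2000 intr=14.3000 cont=25.0203 V=25.0203[hold]; j=2 S=193.1679 intr=0.0000 cont=4.1368 V=4.1368[hold]  S*(2)=72.3269
k=1: j=0 S=92.4610 intr=40.0390 cont=43.7018 V=43.7018[hold]; j=1 S=151.1041 intr=0.0000 cont=15.3318 V=15.3318[hold]  S*(1)=-
k=0: j=0 S=118.2000 intr=14.3000 cont=30.4525 V=30.4525[hold]  S*(0)=-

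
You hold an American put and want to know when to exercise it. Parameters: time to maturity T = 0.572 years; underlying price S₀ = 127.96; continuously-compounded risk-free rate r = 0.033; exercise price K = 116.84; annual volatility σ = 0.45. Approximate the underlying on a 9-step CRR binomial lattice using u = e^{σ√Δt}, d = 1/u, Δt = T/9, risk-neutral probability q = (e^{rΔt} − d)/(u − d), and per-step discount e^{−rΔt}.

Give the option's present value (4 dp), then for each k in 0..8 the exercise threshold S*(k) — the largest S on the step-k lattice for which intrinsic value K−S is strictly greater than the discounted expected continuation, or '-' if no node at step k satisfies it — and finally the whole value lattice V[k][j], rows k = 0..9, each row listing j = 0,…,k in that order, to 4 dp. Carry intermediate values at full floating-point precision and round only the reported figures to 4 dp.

Δt=0.06356  u=1.12013  d=0.89275  q=0.48090  discount=0.99790
step 9 (expiry): payoffs max(K−S,0) = 70.7450 59.0049 44.2746 25.7927 2.6034 0.0000 0.0000 0.0000 0.0000 0.0000
step 8: (k=8,j=0): S=51.6324, (K−S)⁺=65.2076, hold=64.9628 ⇒ V=65.2076 exercise | (k=8,j=1): S=64.7829, (K−S)⁺=52.0571, hold=51.8123 ⇒ V=52.0571 exercise | (k=8,j=2): S=81.2827, (K−S)⁺=35.5573, hold=35.3125 ⇒ V=35.5573 exercise | (k=8,j=3): S=101.9850, (K−S)⁺=14.8550, hold=14.6102 ⇒ V=14.8550 exercise | (k=8,j=4): S=127.9600, (K−S)⁺=0.0000, hold=1.3486 ⇒ V=1.3486 continue | (k=8,j=5): S=160.5507, (K−S)⁺=0.0000, hold=0.0000 ⇒ V=0.0000 continue | (k=8,j=6): S=201.4421, (K−S)⁺=0.0000, hold=0.0000 ⇒ V=0.0000 continue | (k=8,j=7): S=252.7482, (K−S)⁺=0.0000, hold=0.0000 ⇒ V=0.0000 continue | (k=8,j=8): S=317.1218, (K−S)⁺=0.0000, hold=0.0000 ⇒ V=0.0000 continue  boundary S*=101.9850
step 7: (k=7,j=0): S=57.8351, (K−S)⁺=59.0049, hold=58.7601 ⇒ V=59.0049 exercise | (k=7,j=1): S=72.5654, (K−S)⁺=44.2746, hold=44.0298 ⇒ V=44.2746 exercise | (k=7,j=2): S=91.0473, (K−S)⁺=25.7927, hold=25.5479 ⇒ V=25.7927 exercise | (k=7,j=3): S=114.2366, (K−S)⁺=2.6034, hold=8.3422 ⇒ V=8.3422 continue | (k=7,j=4): S=143.3320, (K−S)⁺=0.0000, hold=0.6986 ⇒ V=0.6986 continue | (k=7,j=5): S=179.8379, (K−S)⁺=0.0000, hold=0.0000 ⇒ V=0.0000 continue | (k=7,j=6): S=225.6416, (K−S)⁺=0.0000, hold=0.0000 ⇒ V=0.0000 continue | (k=7,j=7): S=283.1112, (K−S)⁺=0.0000, hold=0.0000 ⇒ V=0.0000 continue  boundary S*=91.0473
step 6: (k=6,j=0): S=64.7829, (K−S)⁺=52.0571, hold=51.8123 ⇒ V=52.0571 exercise | (k=6,j=1): S=81.2827, (K−S)⁺=35.5573, hold=35.3125 ⇒ V=35.5573 exercise | (k=6,j=2): S=101.9850, (K−S)⁺=14.8550, hold=17.3642 ⇒ V=17.3642 continue | (k=6,j=3): S=127.9600, (K−S)⁺=0.0000, hold=4.6566 ⇒ V=4.6566 continue | (k=6,j=4): S=160.5507, (K−S)⁺=0.0000, hold=0.3619 ⇒ V=0.3619 continue | (k=6,j=5): S=201.4421, (K−S)⁺=0.0000, hold=0.0000 ⇒ V=0.0000 continue | (k=6,j=6): S=252.7482, (K−S)⁺=0.0000, hold=0.0000 ⇒ V=0.0000 continue  boundary S*=81.2827
step 5: (k=5,j=0): S=72.5654, (K−S)⁺=44.2746, hold=44.0298 ⇒ V=44.2746 exercise | (k=5,j=1): S=91.0473, (K−S)⁺=25.7927, hold=26.7520 ⇒ V=26.7520 continue | (k=5,j=2): S=114.2366, (K−S)⁺=2.6034, hold=11.2295 ⇒ V=11.2295 continue | (k=5,j=3): S=143.3320, (K−S)⁺=0.0000, hold=2.5858 ⇒ V=2.5858 continue | (k=5,j=4): S=179.8379, (K−S)⁺=0.0000, hold=0.1875 ⇒ V=0.1875 continue | (k=5,j=5): S=225.6416, (K−S)⁺=0.0000, hold=0.0000 ⇒ V=0.0000 continue  boundary S*=72.5654
step 4: (k=4,j=0): S=81.2827, (K−S)⁺=35.5573, hold=35.7729 ⇒ V=35.7729 continue | (k=4,j=1): S=101.9850, (K−S)⁺=14.8550, hold=19.2468 ⇒ V=19.2468 continue | (k=4,j=2): S=127.9600, (K−S)⁺=0.0000, hold=7.0579 ⇒ V=7.0579 continue | (k=4,j=3): S=160.5507, (K−S)⁺=0.0000, hold=1.4294 ⇒ V=1.4294 continue | (k=4,j=4): S=201.4421, (K−S)⁺=0.0000, hold=0.0971 ⇒ V=0.0971 continue  boundary S*=-
step 3: (k=3,j=0): S=91.0473, (K−S)⁺=25.7927, hold=27.7671 ⇒ V=27.7671 continue | (k=3,j=1): S=114.2366, (K−S)⁺=2.6034, hold=13.3571 ⇒ V=13.3571 continue | (k=3,j=2): S=143.3320, (K−S)⁺=0.0000, hold=4.3421 ⇒ V=4.3421 continue | (k=3,j=3): S=179.8379, (K−S)⁺=0.0000, hold=0.7871 ⇒ V=0.7871 continue  boundary S*=-
step 2: (k=2,j=0): S=101.9850, (K−S)⁺=14.8550, hold=20.7937 ⇒ V=20.7937 continue | (k=2,j=1): S=127.9600, (K−S)⁺=0.0000, hold=9.0028 ⇒ V=9.0028 continue | (k=2,j=2): S=160.5507, (K−S)⁺=0.0000, hold=2.6269 ⇒ V=2.6269 continue  boundary S*=-
step 1: (k=1,j=0): S=114.2366, (K−S)⁺=2.6034, hold=15.0917 ⇒ V=15.0917 continue | (k=1,j=1): S=143.3320, (K−S)⁺=0.0000, hold=5.9242 ⇒ V=5.9242 continue  boundary S*=-
step 0: (k=0,j=0): S=127.9600, (K−S)⁺=0.0000, hold=10.6607 ⇒ V=10.6607 continue  boundary S*=-

price = 10.6607
boundary = - - - - - 72.5654 81.2827 91.0473 101.9850
tree:
10.6607
15.0917 5.9242
20.7937 9.0028 2.6269
27.7671 13.3571 4.3421 0.7871
35.7729 19.2468 7.0579 1.4294 0.0971
44.2746 26.7520 11.2295 2.5858 0.1875 0.0000
52.0571 35.5573 17.3642 4.6566 0.3619 0.0000 0.0000
59.0049 44.2746 25.7927 8.3422 0.6986 0.0000 0.0000 0.0000
65.2076 52.0571 35.5573 14.8550 1.3486 0.0000 0.0000 0.0000 0.0000
70.7450 59.0049 44.2746 25.7927 2.6034 0.0000 0.0000 0.0000 0.0000 0.0000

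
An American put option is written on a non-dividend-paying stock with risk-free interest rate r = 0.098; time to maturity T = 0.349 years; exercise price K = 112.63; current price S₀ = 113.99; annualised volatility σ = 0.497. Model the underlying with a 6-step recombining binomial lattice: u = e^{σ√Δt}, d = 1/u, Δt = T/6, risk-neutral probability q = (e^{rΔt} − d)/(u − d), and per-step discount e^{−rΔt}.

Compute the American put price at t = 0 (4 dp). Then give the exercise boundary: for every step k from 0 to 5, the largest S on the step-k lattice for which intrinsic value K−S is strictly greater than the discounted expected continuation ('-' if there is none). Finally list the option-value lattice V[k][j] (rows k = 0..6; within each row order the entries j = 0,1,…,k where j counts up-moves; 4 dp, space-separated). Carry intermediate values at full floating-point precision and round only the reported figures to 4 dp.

price = 10.6513
boundary = - - - 79.5603 89.6919 79.5603
tree:
10.6513
16.1965 5.0915
23.7124 8.6811 1.4714
33.0697 14.3968 2.9238 0.0000
42.0569 22.9381 5.8097 0.0000 0.0000
50.0288 33.0697 11.5439 0.0000 0.0000 0.0000
57.1002 42.0569 22.9381 0.0000 0.0000 0.0000 0.0000

params: Δt=0.05817 u=1.12734 d=0.88704 q=0.49386 e^(-rΔt)=0.99432
t_6 payoffs: 57.1002 42.0569 22.9381 0.0000 0.0000 0.0000 0.0000
t_5: node(5,0) S=62.6012 payoff=50.0288 vs cont=49.3886 → 50.0288 [stop]  node(5,1) S=79.5603 payoff=33.0697 vs cont=32.4295 → 33.0697 [stop]  node(5,2) S=101.1137 payoff=11.5163 vs cont=11.5439 → 11.5439 [wait]  node(5,3) S=128.5061 payoff=0.0000 vs cont=0.0000 → 0.0000 [wait]  node(5,4) S=163.3192 payoff=0.0000 vs cont=0.0000 → 0.0000 [wait]  node(5,5) S=207.5635 payoff=0.0000 vs cont=0.0000 → 0.0000 [wait]  ⇒ S*(5)=79.5603
t_4: node(4,0) S=70.5731 payoff=42.0569 vs cont=41.4167 → 42.0569 [stop]  node(4,1) S=89.6919 payoff=22.9381 vs cont=22.3115 → 22.9381 [stop]  node(4,2) S=113.9900 payoff=0.0000 vs cont=5.8097 → 5.8097 [wait]  node(4,3) S=144.8707 payoff=0.0000 vs cont=0.0000 → 0.0000 [wait]  node(4,4) S=184.1171 payoff=0.0000 vs cont=0.0000 → 0.0000 [wait]  ⇒ S*(4)=89.6919
t_3: node(3,0) S=79.5603 payoff=33.0697 vs cont=32.4295 → 33.0697 [stop]  node(3,1) S=101.1137 payoff=11.5163 vs cont=14.3968 → 14.3968 [wait]  node(3,2) S=128.5061 payoff=0.0000 vs cont=2.9238 → 2.9238 [wait]  node(3,3) S=163.3192 payoff=0.0000 vs cont=0.0000 → 0.0000 [wait]  ⇒ S*(3)=79.5603
t_2: node(2,0) S=89.6919 payoff=22.9381 vs cont=23.7124 → 23.7124 [wait]  node(2,1) S=113.9900 payoff=0.0000 vs cont=8.6811 → 8.6811 [wait]  node(2,2) S=144.8707 payoff=0.0000 vs cont=1.4714 → 1.4714 [wait]  ⇒ S*(2)=-
t_1: node(1,0) S=101.1137 payoff=11.5163 vs cont=16.1965 → 16.1965 [wait]  node(1,1) S=128.5061 payoff=0.0000 vs cont=5.0915 → 5.0915 [wait]  ⇒ S*(1)=-
t_0: node(0,0) S=113.9900 payoff=0.0000 vs cont=10.6513 → 10.6513 [wait]  ⇒ S*(0)=-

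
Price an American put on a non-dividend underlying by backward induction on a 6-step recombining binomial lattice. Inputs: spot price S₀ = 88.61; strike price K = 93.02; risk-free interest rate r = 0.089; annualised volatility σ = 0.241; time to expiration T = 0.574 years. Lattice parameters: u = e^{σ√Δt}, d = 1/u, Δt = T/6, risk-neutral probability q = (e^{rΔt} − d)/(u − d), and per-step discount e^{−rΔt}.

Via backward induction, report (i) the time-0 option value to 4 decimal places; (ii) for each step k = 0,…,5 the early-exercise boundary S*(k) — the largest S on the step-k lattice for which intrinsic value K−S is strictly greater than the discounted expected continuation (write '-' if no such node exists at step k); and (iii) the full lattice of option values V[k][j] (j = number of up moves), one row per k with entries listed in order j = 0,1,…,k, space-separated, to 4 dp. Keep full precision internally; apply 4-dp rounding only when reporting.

price = 7.2456
boundary = - - 76.3373 70.8539 76.3373 82.2451
tree:
7.2456
11.2032 3.9713
16.6827 6.6883 1.7075
22.1661 10.8387 3.2400 0.4221
27.2556 16.6827 6.0060 0.9227 0.0000
31.9795 22.1661 10.7749 2.0172 0.0000 0.0000
36.3641 27.2556 16.6827 4.4100 0.0000 0.0000 0.0000

Δt=0.09567  u=1.07739  d=0.92817  q=0.53868  discount=0.99152
step 6 (expiry): payoffs max(K−S,0) = 36.3641 27.2556 16.6827 4.4100 0.0000 0.0000 0.0000
step 5: (k=5,j=0): S=61.0405, (K−S)⁺=31.9795, hold=31.1908 ⇒ V=31.9795 exercise | (k=5,j=1): S=70.8539, (K−S)⁺=22.1661, hold=21.3774 ⇒ V=22.1661 exercise | (k=5,j=2): S=82.2451, (K−S)⁺=10.7749, hold=9.9863 ⇒ V=10.7749 exercise | (k=5,j=3): S=95.4675, (K−S)⁺=0.0000, hold=2.0172 ⇒ V=2.0172 continue | (k=5,j=4): S=110.8157, (K−S)⁺=0.0000, hold=0.0000 ⇒ V=0.0000 continue | (k=5,j=5): S=128.6315, (K−S)⁺=0.0000, hold=0.0000 ⇒ V=0.0000 continue  boundary S*=82.2451
step 4: (k=4,j=0): S=65.7644, (K−S)⁺=27.2556, hold=26.4669 ⇒ V=27.2556 exercise | (k=4,j=1): S=76.3373, (K−S)⁺=16.6827, hold=15.8940 ⇒ V=16.6827 exercise | (k=4,j=2): S=88.6100, (K−S)⁺=4.4100, hold=6.0060 ⇒ V=6.0060 continue | (k=4,j=3): S=102.8557, (K−S)⁺=0.0000, hold=0.9227 ⇒ V=0.9227 continue | (k=4,j=4): S=119.3918, (K−S)⁺=0.0000, hold=0.0000 ⇒ V=0.0000 continue  boundary S*=76.3373
step 3: (k=3,j=0): S=70.8539, (K−S)⁺=22.1661, hold=21.3774 ⇒ V=22.1661 exercise | (k=3,j=1): S=82.2451, (K−S)⁺=10.7749, hold=10.8387 ⇒ V=10.8387 continue | (k=3,j=2): S=95.4675, (K−S)⁺=0.0000, hold=3.2400 ⇒ V=3.2400 continue | (k=3,j=3): S=110.8157, (K−S)⁺=0.0000, hold=0.4221 ⇒ V=0.4221 continue  boundary S*=70.8539
step 2: (k=2,j=0): S=76.3373, (K−S)⁺=16.6827, hold=15.9281 ⇒ V=16.6827 exercise | (k=2,j=1): S=88.6100, (K−S)⁺=4.4100, hold=6.6883 ⇒ V=6.6883 continue | (k=2,j=2): S=102.8557, (K−S)⁺=0.0000, hold=1.7075 ⇒ V=1.7075 continue  boundary S*=76.3373
step 1: (k=1,j=0): S=82.2451, (K−S)⁺=10.7749, hold=11.2032 ⇒ V=11.2032 continue | (k=1,j=1): S=95.4675, (K−S)⁺=0.0000, hold=3.9713 ⇒ V=3.9713 continue  boundary S*=-
step 0: (k=0,j=0): S=88.6100, (K−S)⁺=4.4100, hold=7.2456 ⇒ V=7.2456 continue  boundary S*=-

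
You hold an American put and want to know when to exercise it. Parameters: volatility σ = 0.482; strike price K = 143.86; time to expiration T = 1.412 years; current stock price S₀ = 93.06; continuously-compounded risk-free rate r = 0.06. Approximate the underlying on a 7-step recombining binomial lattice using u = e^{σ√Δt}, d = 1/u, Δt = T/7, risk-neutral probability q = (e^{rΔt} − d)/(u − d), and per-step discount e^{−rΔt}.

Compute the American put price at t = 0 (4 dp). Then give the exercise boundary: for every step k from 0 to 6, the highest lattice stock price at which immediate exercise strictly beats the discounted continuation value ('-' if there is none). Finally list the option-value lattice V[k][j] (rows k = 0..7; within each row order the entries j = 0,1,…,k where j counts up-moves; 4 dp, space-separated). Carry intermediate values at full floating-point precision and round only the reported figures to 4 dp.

price = 54.1511
boundary = - 74.9458 60.3576 74.9458 60.3576 74.9458 93.0600
tree:
54.1511
68.9142 39.1592
83.5024 52.9011 24.9154
95.2510 68.9142 36.4900 12.7110
104.7128 83.5024 51.4019 20.8793 3.9729
112.3328 95.2510 68.9142 33.2885 7.6449 0.0000
118.4696 104.7128 83.5024 50.8000 14.7108 0.0000 0.0000
123.4118 112.3328 95.2510 68.9142 28.3077 0.0000 0.0000 0.0000

params: Δt=0.20171 u=1.24170 d=0.80535 q=0.47400 e^(-rΔt)=0.98797
t_7 payoffs: 123.4118 112.3328 95.2510 68.9142 28.3077 0.0000 0.0000 0.0000
t_6: node(6,0) S=25.3904 payoff=118.4696 vs cont=116.7390 → 118.4696 [stop]  node(6,1) S=39.1472 payoff=104.7128 vs cont=102.9822 → 104.7128 [stop]  node(6,2) S=60.3576 payoff=83.5024 vs cont=81.7718 → 83.5024 [stop]  node(6,3) S=93.0600 payoff=50.8000 vs cont=49.0694 → 50.8000 [stop]  node(6,4) S=143.4809 payoff=0.3791 vs cont=14.7108 → 14.7108 [wait]  node(6,5) S=221.2204 payoff=0.0000 vs cont=0.0000 → 0.0000 [wait]  node(6,6) S=341.0801 payoff=0.0000 vs cont=0.0000 → 0.0000 [wait]  ⇒ S*(6)=93.0600
t_5: node(5,0) S=31.5272 payoff=112.3328 vs cont=110.6022 → 112.3328 [stop]  node(5,1) S=48.6090 payoff=95.2510 vs cont=93.5204 → 95.2510 [stop]  node(5,2) S=74.9458 payoff=68.9142 vs cont=67.1835 → 68.9142 [stop]  node(5,3) S=115.5523 payoff=28.3077 vs cont=33.2885 → 33.2885 [wait]  node(5,4) S=178.1598 payoff=0.0000 vs cont=7.6449 → 7.6449 [wait]  node(5,5) S=274.6887 payoff=0.0000 vs cont=0.0000 → 0.0000 [wait]  ⇒ S*(5)=74.9458
t_4: node(4,0) S=39.1472 payoff=104.7128 vs cont=102.9822 → 104.7128 [stop]  node(4,1) S=60.3576 payoff=83.5024 vs cont=81.7718 → 83.5024 [stop]  node(4,2) S=93.0600 payoff=50.8000 vs cont=51.4019 → 51.4019 [wait]  node(4,3) S=143.4809 payoff=0.3791 vs cont=20.8793 → 20.8793 [wait]  node(4,4) S=221.2204 payoff=0.0000 vs cont=3.9729 → 3.9729 [wait]  ⇒ S*(4)=60.3576
t_3: node(3,0) S=48.6090 payoff=95.2510 vs cont=93.5204 → 95.2510 [stop]  node(3,1) S=74.9458 payoff=68.9142 vs cont=67.4654 → 68.9142 [stop]  node(3,2) S=115.5523 payoff=28.3077 vs cont=36.4900 → 36.4900 [wait]  node(3,3) S=178.1598 payoff=0.0000 vs cont=12.7110 → 12.7110 [wait]  ⇒ S*(3)=74.9458
t_2: node(2,0) S=60.3576 payoff=83.5024 vs cont=81.7718 → 83.5024 [stop]  node(2,1) S=93.0600 payoff=50.8000 vs cont=52.9011 → 52.9011 [wait]  node(2,2) S=143.4809 payoff=0.3791 vs cont=24.9154 → 24.9154 [wait]  ⇒ S*(2)=60.3576
t_1: node(1,0) S=74.9458 payoff=68.9142 vs cont=68.1675 → 68.9142 [stop]  node(1,1) S=115.5523 payoff=28.3077 vs cont=39.1592 → 39.1592 [wait]  ⇒ S*(1)=74.9458
t_0: node(0,0) S=93.0600 payoff=50.8000 vs cont=54.1511 → 54.1511 [wait]  ⇒ S*(0)=-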